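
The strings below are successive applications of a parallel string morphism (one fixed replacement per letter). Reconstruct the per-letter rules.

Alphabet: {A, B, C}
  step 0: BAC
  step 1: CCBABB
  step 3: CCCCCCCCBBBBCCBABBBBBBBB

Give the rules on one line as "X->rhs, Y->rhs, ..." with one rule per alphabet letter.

A->BA, B->CC, C->BB

  step 0 ⇒ step 1: BAC ⇒ CC·BA·BB
    A ↦ BA
    B ↦ CC
    C ↦ BB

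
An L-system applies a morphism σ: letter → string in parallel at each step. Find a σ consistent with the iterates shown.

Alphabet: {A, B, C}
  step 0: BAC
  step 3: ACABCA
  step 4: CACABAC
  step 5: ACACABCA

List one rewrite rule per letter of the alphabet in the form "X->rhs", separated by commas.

  step 4 ⇒ step 5: CACABAC ⇒ A·C·A·C·AB·C·A
    A ↦ C
    B ↦ AB
    C ↦ A

A->C, B->AB, C->A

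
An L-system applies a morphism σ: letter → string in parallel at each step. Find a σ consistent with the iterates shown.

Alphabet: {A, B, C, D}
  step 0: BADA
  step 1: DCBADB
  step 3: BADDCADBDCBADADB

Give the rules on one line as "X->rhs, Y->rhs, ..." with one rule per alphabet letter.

  step 0 ⇒ step 1: BADA ⇒ DC·B·AD·B
    A ↦ B
    B ↦ DC
    D ↦ AD
    C ↦ B  (constrained at step 1)

A->B, B->DC, C->B, D->AD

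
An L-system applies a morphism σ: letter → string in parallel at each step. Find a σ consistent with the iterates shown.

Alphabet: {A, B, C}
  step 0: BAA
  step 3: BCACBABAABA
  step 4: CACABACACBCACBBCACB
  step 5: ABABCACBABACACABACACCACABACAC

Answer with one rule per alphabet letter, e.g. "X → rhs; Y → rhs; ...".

  step 4 ⇒ step 5: CACABACACBCACBBCACB ⇒ A·B·A·B·CAC·B·A·B·A·CAC·A·B·A·CAC·CAC·A·B·A·CAC
    A ↦ B
    B ↦ CAC
    C ↦ A

A->B, B->CAC, C->A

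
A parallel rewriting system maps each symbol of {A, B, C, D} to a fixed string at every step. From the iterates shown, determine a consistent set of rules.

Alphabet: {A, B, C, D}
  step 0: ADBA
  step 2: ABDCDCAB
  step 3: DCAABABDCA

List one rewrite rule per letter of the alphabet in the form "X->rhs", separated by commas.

A->DC, B->A, C->B, D->A

  step 2 ⇒ step 3: ABDCDCAB ⇒ DC·A·A·B·A·B·DC·A
    A ↦ DC
    B ↦ A
    C ↦ B
    D ↦ A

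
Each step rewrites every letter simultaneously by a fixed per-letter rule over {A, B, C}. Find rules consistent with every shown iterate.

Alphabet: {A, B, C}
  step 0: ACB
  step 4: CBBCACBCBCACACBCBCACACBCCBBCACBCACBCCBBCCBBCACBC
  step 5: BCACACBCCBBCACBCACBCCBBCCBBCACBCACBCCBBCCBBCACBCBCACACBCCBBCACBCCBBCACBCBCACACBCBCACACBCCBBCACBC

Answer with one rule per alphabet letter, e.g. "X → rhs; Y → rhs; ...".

A->CB, B->AC, C->BC

  step 4 ⇒ step 5: CBBCACBCBCACACBCBCACACBCCBBCACBCACBCCBBCCBBCACBC ⇒ BC·AC·AC·BC·CB·BC·AC·BC·AC·BC·CB·BC·CB·BC·AC·BC·AC·BC·CB·BC·CB·BC·AC·BC·BC·AC·AC·BC·CB·BC·AC·BC·CB·BC·AC·BC·BC·AC·AC·BC·BC·AC·AC·BC·CB·BC·AC·BC
    A ↦ CB
    B ↦ AC
    C ↦ BC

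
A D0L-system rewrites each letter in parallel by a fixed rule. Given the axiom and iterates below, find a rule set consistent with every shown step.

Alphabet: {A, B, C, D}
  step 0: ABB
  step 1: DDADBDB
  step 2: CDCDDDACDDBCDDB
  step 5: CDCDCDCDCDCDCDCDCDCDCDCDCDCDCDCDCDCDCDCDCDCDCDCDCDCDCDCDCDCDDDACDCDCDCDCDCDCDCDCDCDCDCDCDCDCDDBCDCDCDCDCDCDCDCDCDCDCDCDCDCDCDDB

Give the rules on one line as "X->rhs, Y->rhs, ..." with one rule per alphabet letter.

A->DDA, B->DB, C->CD, D->CD

  step 1 ⇒ step 2: DDADBDB ⇒ CD·CD·DDA·CD·DB·CD·DB
    A ↦ DDA
    B ↦ DB
    D ↦ CD
    C ↦ CD  (constrained at step 2)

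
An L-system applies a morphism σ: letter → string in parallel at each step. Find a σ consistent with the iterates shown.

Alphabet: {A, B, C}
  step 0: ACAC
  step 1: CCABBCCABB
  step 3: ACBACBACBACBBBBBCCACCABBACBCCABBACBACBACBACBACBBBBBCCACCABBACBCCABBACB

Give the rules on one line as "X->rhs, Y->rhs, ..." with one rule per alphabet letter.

  step 0 ⇒ step 1: ACAC ⇒ CCA·BB·CCA·BB
    A ↦ CCA
    C ↦ BB
    B ↦ ACB  (constrained at step 1)

A->CCA, B->ACB, C->BB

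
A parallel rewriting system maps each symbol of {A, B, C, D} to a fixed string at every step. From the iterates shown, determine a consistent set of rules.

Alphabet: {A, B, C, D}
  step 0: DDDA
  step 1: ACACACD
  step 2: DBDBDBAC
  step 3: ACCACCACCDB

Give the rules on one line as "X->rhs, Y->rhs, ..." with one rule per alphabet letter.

A->D, B->C, C->B, D->AC

  step 2 ⇒ step 3: DBDBDBAC ⇒ AC·C·AC·C·AC·C·D·B
    A ↦ D
    B ↦ C
    C ↦ B
    D ↦ AC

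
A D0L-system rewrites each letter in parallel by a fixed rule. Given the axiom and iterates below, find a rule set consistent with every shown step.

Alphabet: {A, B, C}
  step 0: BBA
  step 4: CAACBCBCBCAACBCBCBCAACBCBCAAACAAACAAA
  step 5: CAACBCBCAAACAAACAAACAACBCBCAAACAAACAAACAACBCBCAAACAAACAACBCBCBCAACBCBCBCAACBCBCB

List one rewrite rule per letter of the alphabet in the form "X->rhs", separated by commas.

  step 4 ⇒ step 5: CAACBCBCBCAACBCBCBCAACBCBCAAACAAACAAA ⇒ CAA·CB·CB·CAA·A·CAA·A·CAA·A·CAA·CB·CB·CAA·A·CAA·A·CAA·A·CAA·CB·CB·CAA·A·CAA·A·CAA·CB·CB·CB·CAA·CB·CB·CB·CAA·CB·CB·CB
    A ↦ CB
    B ↦ A
    C ↦ CAA

A->CB, B->A, C->CAA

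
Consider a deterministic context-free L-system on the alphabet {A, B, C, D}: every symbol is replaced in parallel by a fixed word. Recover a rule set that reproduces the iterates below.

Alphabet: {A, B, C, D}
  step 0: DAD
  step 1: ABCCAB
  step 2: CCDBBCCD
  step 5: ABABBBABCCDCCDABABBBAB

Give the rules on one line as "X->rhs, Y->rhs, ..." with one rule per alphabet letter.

A->CC, B->D, C->B, D->AB

  step 1 ⇒ step 2: ABCCAB ⇒ CC·D·B·B·CC·D
    A ↦ CC
    B ↦ D
    C ↦ B
  step 0 ⇒ step 1: DAD ⇒ AB·CC·AB
    D ↦ AB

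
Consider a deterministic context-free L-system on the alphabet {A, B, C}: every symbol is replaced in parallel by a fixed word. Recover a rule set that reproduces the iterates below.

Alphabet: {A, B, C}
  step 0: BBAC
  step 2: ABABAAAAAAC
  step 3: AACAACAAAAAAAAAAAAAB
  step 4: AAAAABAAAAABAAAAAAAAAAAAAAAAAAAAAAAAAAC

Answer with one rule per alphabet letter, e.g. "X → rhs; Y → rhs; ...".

A->AA, B->C, C->AB

  step 3 ⇒ step 4: AACAACAAAAAAAAAAAAAB ⇒ AA·AA·AB·AA·AA·AB·AA·AA·AA·AA·AA·AA·AA·AA·AA·AA·AA·AA·AA·C
    A ↦ AA
    B ↦ C
    C ↦ AB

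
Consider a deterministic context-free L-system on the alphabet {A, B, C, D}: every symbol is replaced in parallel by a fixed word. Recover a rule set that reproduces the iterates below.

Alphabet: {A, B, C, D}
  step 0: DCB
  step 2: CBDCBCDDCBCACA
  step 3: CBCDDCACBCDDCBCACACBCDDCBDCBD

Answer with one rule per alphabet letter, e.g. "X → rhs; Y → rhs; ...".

  step 2 ⇒ step 3: CBDCBCDDCBCACA ⇒ CB·CDD·CA·CB·CDD·CB·CA·CA·CB·CDD·CB·D·CB·D
    A ↦ D
    B ↦ CDD
    C ↦ CB
    D ↦ CA

A->D, B->CDD, C->CB, D->CA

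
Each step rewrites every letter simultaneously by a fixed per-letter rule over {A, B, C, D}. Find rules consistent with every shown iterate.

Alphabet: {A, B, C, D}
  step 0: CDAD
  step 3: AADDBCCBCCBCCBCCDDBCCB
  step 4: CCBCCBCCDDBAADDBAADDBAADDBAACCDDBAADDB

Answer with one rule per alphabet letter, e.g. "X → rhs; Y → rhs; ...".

A->CCB, B->DDB, C->A, D->C

  step 3 ⇒ step 4: AADDBCCBCCBCCBCCDDBCCB ⇒ CCB·CCB·C·C·DDB·A·A·DDB·A·A·DDB·A·A·DDB·A·A·C·C·DDB·A·A·DDB
    A ↦ CCB
    B ↦ DDB
    C ↦ A
    D ↦ C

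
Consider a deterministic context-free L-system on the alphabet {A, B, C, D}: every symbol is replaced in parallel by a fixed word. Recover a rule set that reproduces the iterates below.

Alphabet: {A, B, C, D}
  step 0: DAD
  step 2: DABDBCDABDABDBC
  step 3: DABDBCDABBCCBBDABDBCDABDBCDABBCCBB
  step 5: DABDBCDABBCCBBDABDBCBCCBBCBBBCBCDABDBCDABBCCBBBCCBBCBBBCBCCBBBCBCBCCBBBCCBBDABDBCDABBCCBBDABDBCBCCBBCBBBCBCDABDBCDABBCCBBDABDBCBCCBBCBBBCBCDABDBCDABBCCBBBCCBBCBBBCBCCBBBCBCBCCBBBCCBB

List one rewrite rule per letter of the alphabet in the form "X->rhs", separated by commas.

  step 2 ⇒ step 3: DABDBCDABDABDBC ⇒ DAB·D·BC·DAB·BC·CBB·DAB·D·BC·DAB·D·BC·DAB·BC·CBB
    A ↦ D
    B ↦ BC
    C ↦ CBB
    D ↦ DAB

A->D, B->BC, C->CBB, D->DAB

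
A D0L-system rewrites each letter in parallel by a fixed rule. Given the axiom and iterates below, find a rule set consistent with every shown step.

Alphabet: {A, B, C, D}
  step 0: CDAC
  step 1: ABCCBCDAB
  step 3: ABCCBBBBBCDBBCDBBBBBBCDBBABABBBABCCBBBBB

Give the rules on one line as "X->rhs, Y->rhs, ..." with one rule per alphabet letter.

  step 0 ⇒ step 1: CDAC ⇒ AB·CCB·CD·AB
    A ↦ CD
    C ↦ AB
    D ↦ CCB
    B ↦ BB  (constrained at step 1)

A->CD, B->BB, C->AB, D->CCB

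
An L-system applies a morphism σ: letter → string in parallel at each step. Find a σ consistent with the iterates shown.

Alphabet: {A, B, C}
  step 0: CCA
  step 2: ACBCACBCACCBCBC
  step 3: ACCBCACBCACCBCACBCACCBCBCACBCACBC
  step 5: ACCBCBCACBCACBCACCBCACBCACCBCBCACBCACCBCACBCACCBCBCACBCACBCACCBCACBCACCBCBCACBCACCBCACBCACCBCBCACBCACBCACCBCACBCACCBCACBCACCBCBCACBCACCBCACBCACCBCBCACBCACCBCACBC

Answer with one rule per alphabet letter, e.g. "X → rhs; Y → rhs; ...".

  step 2 ⇒ step 3: ACBCACBCACCBCBC ⇒ ACC·BC·AC·BC·ACC·BC·AC·BC·ACC·BC·BC·AC·BC·AC·BC
    A ↦ ACC
    B ↦ AC
    C ↦ BC

A->ACC, B->AC, C->BC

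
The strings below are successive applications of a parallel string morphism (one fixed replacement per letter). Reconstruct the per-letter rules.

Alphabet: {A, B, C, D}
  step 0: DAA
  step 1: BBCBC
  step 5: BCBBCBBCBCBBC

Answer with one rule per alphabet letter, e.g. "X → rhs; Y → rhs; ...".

A->BC, B->A, C->D, D->B

  step 0 ⇒ step 1: DAA ⇒ B·BC·BC
    A ↦ BC
    D ↦ B
    B ↦ A  (constrained at step 1)
    C ↦ D  (constrained at step 1)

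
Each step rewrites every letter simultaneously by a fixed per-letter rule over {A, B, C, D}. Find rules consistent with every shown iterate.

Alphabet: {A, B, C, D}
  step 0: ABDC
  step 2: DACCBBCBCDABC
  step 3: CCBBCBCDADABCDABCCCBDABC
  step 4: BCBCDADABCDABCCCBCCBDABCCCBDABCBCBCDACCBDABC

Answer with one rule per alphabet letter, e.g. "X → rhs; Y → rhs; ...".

  step 3 ⇒ step 4: CCBBCBCDADABCDABCCCBDABC ⇒ BC·BC·DA·DA·BC·DA·BC·CC·B·CC·B·DA·BC·CC·B·DA·BC·BC·BC·DA·CC·B·DA·BC
    A ↦ B
    B ↦ DA
    C ↦ BC
    D ↦ CC

A->B, B->DA, C->BC, D->CC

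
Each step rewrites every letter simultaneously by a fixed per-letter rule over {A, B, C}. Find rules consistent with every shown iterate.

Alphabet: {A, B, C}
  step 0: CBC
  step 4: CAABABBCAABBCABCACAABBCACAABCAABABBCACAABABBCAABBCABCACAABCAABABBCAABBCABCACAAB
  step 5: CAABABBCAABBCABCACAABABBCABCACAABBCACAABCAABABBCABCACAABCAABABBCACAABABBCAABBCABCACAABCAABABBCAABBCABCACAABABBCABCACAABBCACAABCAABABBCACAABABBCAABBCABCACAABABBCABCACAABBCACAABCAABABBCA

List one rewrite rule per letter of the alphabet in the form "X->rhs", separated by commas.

  step 4 ⇒ step 5: CAABABBCAABBCABCACAABBCACAABCAABABBCACAABABBCAABBCABCACAABCAABABBCAABBCABCACAAB ⇒ CA·AB·AB·BCA·AB·BCA·BCA·CA·AB·AB·BCA·BCA·CA·AB·BCA·CA·AB·CA·AB·AB·BCA·BCA·CA·AB·CA·AB·AB·BCA·CA·AB·AB·BCA·AB·BCA·BCA·CA·AB·CA·AB·AB·BCA·AB·BCA·BCA·CA·AB·AB·BCA·BCA·CA·AB·BCA·CA·AB·CA·AB·AB·BCA·CA·AB·AB·BCA·AB·BCA·BCA·CA·AB·AB·BCA·BCA·CA·AB·BCA·CA·AB·CA·AB·AB·BCA
    A ↦ AB
    B ↦ BCA
    C ↦ CA

A->AB, B->BCA, C->CA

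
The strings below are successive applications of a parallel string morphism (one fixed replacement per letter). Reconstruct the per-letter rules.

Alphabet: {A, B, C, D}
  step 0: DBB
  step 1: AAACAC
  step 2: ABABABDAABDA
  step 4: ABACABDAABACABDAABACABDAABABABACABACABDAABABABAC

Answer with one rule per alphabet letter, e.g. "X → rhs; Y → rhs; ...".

  step 1 ⇒ step 2: AAACAC ⇒ AB·AB·AB·DA·AB·DA
    A ↦ AB
    C ↦ DA
  step 0 ⇒ step 1: DBB ⇒ AA·AC·AC
    B ↦ AC
  step 0 ⇒ step 1: DBB ⇒ AA·AC·AC
    D ↦ AA

A->AB, B->AC, C->DA, D->AA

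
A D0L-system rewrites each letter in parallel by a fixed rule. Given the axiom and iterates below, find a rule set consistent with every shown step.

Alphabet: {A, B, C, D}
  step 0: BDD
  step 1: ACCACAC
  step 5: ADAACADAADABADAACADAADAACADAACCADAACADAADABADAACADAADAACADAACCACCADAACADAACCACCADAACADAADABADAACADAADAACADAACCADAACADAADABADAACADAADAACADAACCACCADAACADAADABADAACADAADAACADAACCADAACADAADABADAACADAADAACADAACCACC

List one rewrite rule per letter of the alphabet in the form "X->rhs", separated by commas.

  step 0 ⇒ step 1: BDD ⇒ ACC·AC·AC
    B ↦ ACC
    D ↦ AC
    A ↦ ADA  (constrained at step 1)
    C ↦ B  (constrained at step 1)

A->ADA, B->ACC, C->B, D->AC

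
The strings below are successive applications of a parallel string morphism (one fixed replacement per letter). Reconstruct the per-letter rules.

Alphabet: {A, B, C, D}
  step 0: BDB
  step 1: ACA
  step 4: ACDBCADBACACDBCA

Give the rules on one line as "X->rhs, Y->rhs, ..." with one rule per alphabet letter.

  step 0 ⇒ step 1: BDB ⇒ A·C·A
    B ↦ A
    D ↦ C
    A ↦ AC  (constrained at step 1)
    C ↦ DB  (constrained at step 1)

A->AC, B->A, C->DB, D->C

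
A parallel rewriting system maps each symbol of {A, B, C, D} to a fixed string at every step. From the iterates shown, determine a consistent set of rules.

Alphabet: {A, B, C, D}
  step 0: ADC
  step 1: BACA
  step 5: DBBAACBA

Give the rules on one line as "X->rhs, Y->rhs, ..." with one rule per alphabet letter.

  step 0 ⇒ step 1: ADC ⇒ B·AC·A
    A ↦ B
    C ↦ A
    D ↦ AC
    B ↦ D  (constrained at step 1)

A->B, B->D, C->A, D->AC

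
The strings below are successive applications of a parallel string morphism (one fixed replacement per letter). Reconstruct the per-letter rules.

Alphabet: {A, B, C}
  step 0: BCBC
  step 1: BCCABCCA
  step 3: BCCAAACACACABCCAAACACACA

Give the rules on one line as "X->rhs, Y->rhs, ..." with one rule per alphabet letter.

A->AC, B->BCC, C->A

  step 0 ⇒ step 1: BCBC ⇒ BCC·A·BCC·A
    B ↦ BCC
    C ↦ A
    A ↦ AC  (constrained at step 1)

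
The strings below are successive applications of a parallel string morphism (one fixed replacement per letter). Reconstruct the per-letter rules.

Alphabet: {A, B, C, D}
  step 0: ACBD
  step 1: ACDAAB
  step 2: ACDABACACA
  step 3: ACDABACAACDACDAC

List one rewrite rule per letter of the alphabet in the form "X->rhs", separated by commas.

  step 2 ⇒ step 3: ACDABACACA ⇒ AC·D·AB·AC·A·AC·D·AC·D·AC
    A ↦ AC
    B ↦ A
    C ↦ D
    D ↦ AB

A->AC, B->A, C->D, D->AB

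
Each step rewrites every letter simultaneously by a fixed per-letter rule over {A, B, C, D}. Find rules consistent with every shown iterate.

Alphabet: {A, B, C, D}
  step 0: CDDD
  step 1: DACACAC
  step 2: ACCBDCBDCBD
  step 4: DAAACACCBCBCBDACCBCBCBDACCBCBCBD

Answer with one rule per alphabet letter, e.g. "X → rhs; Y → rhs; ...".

A->CB, B->AA, C->D, D->AC

  step 1 ⇒ step 2: DACACAC ⇒ AC·CB·D·CB·D·CB·D
    A ↦ CB
    C ↦ D
    D ↦ AC
    B ↦ AA  (constrained at step 2)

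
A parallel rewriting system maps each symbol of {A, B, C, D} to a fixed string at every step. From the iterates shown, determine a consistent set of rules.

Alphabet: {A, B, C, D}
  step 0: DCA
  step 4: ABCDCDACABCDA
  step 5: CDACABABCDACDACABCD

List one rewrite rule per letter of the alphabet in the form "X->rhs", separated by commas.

A->CD, B->AC, C->A, D->B

  step 4 ⇒ step 5: ABCDCDACABCDA ⇒ CD·AC·A·B·A·B·CD·A·CD·AC·A·B·CD
    A ↦ CD
    B ↦ AC
    C ↦ A
    D ↦ B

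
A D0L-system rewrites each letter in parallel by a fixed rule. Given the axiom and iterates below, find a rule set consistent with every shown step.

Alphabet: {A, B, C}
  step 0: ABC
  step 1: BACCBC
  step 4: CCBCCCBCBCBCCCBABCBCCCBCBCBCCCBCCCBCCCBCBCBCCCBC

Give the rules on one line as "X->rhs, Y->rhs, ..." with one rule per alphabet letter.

A->BA, B->CC, C->BC

  step 0 ⇒ step 1: ABC ⇒ BA·CC·BC
    A ↦ BA
    B ↦ CC
    C ↦ BC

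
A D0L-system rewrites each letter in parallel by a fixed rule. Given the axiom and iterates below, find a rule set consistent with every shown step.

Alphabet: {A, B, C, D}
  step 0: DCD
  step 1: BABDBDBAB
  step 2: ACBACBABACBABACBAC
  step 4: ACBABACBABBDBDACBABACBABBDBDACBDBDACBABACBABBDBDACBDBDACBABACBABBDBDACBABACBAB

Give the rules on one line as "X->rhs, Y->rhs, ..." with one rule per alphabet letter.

  step 1 ⇒ step 2: BABDBDBAB ⇒ AC·B·AC·BAB·AC·BAB·AC·B·AC
    A ↦ B
    B ↦ AC
    D ↦ BAB
  step 0 ⇒ step 1: DCD ⇒ BAB·DBD·BAB
    C ↦ DBD

A->B, B->AC, C->DBD, D->BAB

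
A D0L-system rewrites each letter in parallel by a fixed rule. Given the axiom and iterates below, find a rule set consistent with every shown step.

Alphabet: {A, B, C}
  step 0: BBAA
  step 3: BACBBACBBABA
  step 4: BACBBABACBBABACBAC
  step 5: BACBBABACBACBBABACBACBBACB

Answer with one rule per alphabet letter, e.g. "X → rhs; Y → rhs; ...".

  step 4 ⇒ step 5: BACBBABACBBABACBAC ⇒ BA·C·B·BA·BA·C·BA·C·B·BA·BA·C·BA·C·B·BA·C·B
    A ↦ C
    B ↦ BA
    C ↦ B

A->C, B->BA, C->B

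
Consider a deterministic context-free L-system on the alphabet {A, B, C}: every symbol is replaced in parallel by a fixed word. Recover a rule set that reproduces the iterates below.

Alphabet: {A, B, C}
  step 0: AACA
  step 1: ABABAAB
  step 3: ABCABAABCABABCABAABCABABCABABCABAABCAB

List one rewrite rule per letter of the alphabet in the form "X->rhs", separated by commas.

  step 0 ⇒ step 1: AACA ⇒ AB·AB·A·AB
    A ↦ AB
    C ↦ A
    B ↦ CAB  (constrained at step 1)

A->AB, B->CAB, C->A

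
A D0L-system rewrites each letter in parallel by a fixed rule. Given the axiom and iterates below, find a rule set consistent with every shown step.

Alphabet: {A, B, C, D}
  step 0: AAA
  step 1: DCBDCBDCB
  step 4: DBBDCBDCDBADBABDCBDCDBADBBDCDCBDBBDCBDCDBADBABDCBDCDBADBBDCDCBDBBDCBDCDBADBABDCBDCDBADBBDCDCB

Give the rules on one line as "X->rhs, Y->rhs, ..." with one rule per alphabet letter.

  step 0 ⇒ step 1: AAA ⇒ DCB·DCB·DCB
    A ↦ DCB
    B ↦ BDC  (constrained at step 1)
    C ↦ A  (constrained at step 1)
    D ↦ DB  (constrained at step 1)

A->DCB, B->BDC, C->A, D->DB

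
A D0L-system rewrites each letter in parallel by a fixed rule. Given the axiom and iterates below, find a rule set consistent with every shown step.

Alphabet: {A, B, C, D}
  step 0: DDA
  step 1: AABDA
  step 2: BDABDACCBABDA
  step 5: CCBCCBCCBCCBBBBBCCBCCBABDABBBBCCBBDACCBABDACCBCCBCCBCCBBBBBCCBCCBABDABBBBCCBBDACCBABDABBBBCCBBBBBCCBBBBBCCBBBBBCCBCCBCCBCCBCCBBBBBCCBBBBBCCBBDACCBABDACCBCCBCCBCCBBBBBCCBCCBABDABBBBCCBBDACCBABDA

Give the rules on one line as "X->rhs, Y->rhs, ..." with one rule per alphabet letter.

  step 1 ⇒ step 2: AABDA ⇒ BDA·BDA·CCB·A·BDA
    A ↦ BDA
    B ↦ CCB
    D ↦ A
    C ↦ BB  (constrained at step 2)

A->BDA, B->CCB, C->BB, D->A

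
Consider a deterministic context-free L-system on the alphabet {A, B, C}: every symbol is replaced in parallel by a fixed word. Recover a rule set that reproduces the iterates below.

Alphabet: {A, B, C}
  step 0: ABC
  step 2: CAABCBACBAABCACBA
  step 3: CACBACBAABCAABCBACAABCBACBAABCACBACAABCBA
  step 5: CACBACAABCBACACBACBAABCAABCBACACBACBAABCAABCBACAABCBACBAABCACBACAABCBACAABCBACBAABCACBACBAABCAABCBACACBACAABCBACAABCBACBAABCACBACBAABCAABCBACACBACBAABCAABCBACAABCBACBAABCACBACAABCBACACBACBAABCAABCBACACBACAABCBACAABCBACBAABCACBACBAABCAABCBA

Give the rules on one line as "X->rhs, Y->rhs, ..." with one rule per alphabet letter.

A->CBA, B->AB, C->CA

  step 2 ⇒ step 3: CAABCBACBAABCACBA ⇒ CA·CBA·CBA·AB·CA·AB·CBA·CA·AB·CBA·CBA·AB·CA·CBA·CA·AB·CBA
    A ↦ CBA
    B ↦ AB
    C ↦ CA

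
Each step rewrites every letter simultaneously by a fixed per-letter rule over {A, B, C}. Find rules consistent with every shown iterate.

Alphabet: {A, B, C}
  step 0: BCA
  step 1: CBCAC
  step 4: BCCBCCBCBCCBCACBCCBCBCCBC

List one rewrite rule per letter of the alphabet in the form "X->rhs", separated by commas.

  step 0 ⇒ step 1: BCA ⇒ C·BC·AC
    A ↦ AC
    B ↦ C
    C ↦ BC

A->AC, B->C, C->BC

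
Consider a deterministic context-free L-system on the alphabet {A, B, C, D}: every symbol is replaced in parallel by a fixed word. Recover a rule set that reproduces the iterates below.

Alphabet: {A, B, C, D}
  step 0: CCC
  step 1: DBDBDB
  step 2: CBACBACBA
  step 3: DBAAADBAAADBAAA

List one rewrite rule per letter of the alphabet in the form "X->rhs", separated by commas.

  step 2 ⇒ step 3: CBACBACBA ⇒ DB·A·AA·DB·A·AA·DB·A·AA
    A ↦ AA
    B ↦ A
    C ↦ DB
  step 1 ⇒ step 2: DBDBDB ⇒ CB·A·CB·A·CB·A
    D ↦ CB

A->AA, B->A, C->DB, D->CB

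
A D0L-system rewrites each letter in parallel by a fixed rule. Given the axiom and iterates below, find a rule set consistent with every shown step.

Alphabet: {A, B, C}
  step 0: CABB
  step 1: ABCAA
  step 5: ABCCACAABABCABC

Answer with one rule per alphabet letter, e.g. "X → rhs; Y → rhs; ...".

A->C, B->A, C->AB

  step 0 ⇒ step 1: CABB ⇒ AB·C·A·A
    A ↦ C
    B ↦ A
    C ↦ AB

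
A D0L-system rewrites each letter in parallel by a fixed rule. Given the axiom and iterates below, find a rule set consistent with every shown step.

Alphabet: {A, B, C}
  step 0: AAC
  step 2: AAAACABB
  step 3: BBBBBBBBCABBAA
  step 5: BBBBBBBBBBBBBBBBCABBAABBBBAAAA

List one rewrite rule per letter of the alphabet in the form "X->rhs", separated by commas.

  step 2 ⇒ step 3: AAAACABB ⇒ BB·BB·BB·BB·CA·BB·A·A
    A ↦ BB
    B ↦ A
    C ↦ CA

A->BB, B->A, C->CA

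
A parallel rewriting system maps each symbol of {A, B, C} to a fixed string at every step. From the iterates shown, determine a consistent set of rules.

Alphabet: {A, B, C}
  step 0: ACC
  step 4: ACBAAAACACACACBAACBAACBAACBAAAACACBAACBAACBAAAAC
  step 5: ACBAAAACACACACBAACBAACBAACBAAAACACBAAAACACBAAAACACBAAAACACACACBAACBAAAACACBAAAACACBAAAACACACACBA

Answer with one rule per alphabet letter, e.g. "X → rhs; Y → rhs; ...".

  step 4 ⇒ step 5: ACBAAAACACACACBAACBAACBAACBAAAACACBAACBAACBAAAAC ⇒ AC·BA·AA·AC·AC·AC·AC·BA·AC·BA·AC·BA·AC·BA·AA·AC·AC·BA·AA·AC·AC·BA·AA·AC·AC·BA·AA·AC·AC·AC·AC·BA·AC·BA·AA·AC·AC·BA·AA·AC·AC·BA·AA·AC·AC·AC·AC·BA
    A ↦ AC
    B ↦ AA
    C ↦ BA

A->AC, B->AA, C->BA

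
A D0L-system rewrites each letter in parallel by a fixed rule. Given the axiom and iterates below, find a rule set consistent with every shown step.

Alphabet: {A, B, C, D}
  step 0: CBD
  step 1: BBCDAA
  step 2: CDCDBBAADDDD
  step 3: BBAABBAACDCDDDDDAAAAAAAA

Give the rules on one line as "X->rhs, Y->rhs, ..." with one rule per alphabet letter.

  step 2 ⇒ step 3: CDCDBBAADDDD ⇒ BB·AA·BB·AA·CD·CD·DD·DD·AA·AA·AA·AA
    A ↦ DD
    B ↦ CD
    C ↦ BB
    D ↦ AA

A->DD, B->CD, C->BB, D->AA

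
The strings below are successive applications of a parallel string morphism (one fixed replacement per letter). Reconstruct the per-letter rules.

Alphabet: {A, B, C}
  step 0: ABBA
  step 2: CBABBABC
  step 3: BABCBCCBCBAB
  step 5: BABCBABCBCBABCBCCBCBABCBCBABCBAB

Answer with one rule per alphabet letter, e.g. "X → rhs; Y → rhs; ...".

  step 2 ⇒ step 3: CBABBABC ⇒ BAB·C·B·C·C·B·C·BAB
    A ↦ B
    B ↦ C
    C ↦ BAB

A->B, B->C, C->BAB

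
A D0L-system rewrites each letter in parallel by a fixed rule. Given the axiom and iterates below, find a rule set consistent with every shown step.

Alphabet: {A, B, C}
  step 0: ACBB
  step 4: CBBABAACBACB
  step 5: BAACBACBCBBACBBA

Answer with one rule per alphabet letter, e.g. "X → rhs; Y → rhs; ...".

  step 4 ⇒ step 5: CBBABAACBACB ⇒ B·A·A·CB·A·CB·CB·B·A·CB·B·A
    A ↦ CB
    B ↦ A
    C ↦ B

A->CB, B->A, C->B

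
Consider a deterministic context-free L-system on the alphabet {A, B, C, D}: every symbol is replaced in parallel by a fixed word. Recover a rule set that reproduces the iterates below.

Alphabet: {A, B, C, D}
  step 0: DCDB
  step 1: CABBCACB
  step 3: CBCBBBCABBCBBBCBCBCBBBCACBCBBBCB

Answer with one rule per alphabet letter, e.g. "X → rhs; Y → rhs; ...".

A->CD, B->CB, C->BB, D->CA

  step 0 ⇒ step 1: DCDB ⇒ CA·BB·CA·CB
    B ↦ CB
    C ↦ BB
    D ↦ CA
    A ↦ CD  (constrained at step 1)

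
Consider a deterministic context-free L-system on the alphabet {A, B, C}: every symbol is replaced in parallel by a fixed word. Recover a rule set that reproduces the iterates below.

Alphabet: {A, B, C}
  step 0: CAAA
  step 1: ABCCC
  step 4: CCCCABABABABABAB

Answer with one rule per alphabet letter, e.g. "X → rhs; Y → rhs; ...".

A->C, B->C, C->AB

  step 0 ⇒ step 1: CAAA ⇒ AB·C·C·C
    A ↦ C
    C ↦ AB
    B ↦ C  (constrained at step 1)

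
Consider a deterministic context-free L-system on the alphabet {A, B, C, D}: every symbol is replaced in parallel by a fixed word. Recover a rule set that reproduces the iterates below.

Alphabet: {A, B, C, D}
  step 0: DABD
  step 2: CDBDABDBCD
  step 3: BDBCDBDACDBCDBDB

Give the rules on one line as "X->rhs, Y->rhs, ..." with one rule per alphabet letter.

  step 2 ⇒ step 3: CDBDABDBCD ⇒ BD·B·CD·B·DA·CD·B·CD·BD·B
    A ↦ DA
    B ↦ CD
    C ↦ BD
    D ↦ B

A->DA, B->CD, C->BD, D->B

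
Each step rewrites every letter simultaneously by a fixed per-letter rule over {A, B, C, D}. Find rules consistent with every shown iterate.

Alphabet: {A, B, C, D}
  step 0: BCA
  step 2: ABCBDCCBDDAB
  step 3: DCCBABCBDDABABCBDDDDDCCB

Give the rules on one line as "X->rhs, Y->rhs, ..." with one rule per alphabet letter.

A->DC, B->CB, C->AB, D->DD

  step 2 ⇒ step 3: ABCBDCCBDDAB ⇒ DC·CB·AB·CB·DD·AB·AB·CB·DD·DD·DC·CB
    A ↦ DC
    B ↦ CB
    C ↦ AB
    D ↦ DD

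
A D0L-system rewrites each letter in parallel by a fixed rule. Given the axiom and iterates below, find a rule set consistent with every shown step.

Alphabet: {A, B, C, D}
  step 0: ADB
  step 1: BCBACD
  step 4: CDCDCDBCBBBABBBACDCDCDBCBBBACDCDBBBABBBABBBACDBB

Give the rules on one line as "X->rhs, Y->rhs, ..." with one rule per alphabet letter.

  step 0 ⇒ step 1: ADB ⇒ BC·BA·CD
    A ↦ BC
    B ↦ CD
    D ↦ BA
    C ↦ BB  (constrained at step 1)

A->BC, B->CD, C->BB, D->BA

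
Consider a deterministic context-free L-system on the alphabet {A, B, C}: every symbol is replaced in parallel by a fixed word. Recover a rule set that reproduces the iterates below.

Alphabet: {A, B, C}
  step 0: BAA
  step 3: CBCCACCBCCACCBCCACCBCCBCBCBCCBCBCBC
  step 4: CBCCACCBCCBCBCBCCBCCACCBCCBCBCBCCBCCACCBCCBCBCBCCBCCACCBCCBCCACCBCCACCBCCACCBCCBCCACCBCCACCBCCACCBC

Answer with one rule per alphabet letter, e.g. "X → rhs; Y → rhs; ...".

A->B, B->CAC, C->CBC

  step 3 ⇒ step 4: CBCCACCBCCACCBCCACCBCCBCBCBCCBCBCBC ⇒ CBC·CAC·CBC·CBC·B·CBC·CBC·CAC·CBC·CBC·B·CBC·CBC·CAC·CBC·CBC·B·CBC·CBC·CAC·CBC·CBC·CAC·CBC·CAC·CBC·CAC·CBC·CBC·CAC·CBC·CAC·CBC·CAC·CBC
    A ↦ B
    B ↦ CAC
    C ↦ CBC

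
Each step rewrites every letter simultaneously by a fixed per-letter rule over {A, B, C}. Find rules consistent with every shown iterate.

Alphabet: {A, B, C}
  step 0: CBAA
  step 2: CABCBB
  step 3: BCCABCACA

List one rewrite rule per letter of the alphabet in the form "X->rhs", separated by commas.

A->C, B->CA, C->B

  step 2 ⇒ step 3: CABCBB ⇒ B·C·CA·B·CA·CA
    A ↦ C
    B ↦ CA
    C ↦ B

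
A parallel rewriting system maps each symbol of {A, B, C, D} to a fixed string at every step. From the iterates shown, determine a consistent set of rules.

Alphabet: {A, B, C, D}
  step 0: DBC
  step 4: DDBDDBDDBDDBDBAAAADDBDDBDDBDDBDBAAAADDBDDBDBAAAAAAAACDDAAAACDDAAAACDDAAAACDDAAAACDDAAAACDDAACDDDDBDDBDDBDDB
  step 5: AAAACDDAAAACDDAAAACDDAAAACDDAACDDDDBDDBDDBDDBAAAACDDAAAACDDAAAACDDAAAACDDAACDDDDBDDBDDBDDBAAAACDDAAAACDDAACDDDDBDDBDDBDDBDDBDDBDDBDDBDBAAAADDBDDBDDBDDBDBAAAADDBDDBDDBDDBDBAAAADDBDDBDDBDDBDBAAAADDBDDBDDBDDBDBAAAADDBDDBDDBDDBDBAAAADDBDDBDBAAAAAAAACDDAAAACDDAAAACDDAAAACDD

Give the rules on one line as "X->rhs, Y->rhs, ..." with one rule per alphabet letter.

  step 4 ⇒ step 5: DDBDDBDDBDDBDBAAAADDBDDBDDBDDBDBAAAADDBDDBDBAAAAAAAACDDAAAACDDAAAACDDAAAACDDAAAACDDAAAACDDAACDDDDBDDBDDBDDB ⇒ AA·AA·CDD·AA·AA·CDD·AA·AA·CDD·AA·AA·CDD·AA·CDD·DDB·DDB·DDB·DDB·AA·AA·CDD·AA·AA·CDD·AA·AA·CDD·AA·AA·CDD·AA·CDD·DDB·DDB·DDB·DDB·AA·AA·CDD·AA·AA·CDD·AA·CDD·DDB·DDB·DDB·DDB·DDB·DDB·DDB·DDB·DB·AA·AA·DDB·DDB·DDB·DDB·DB·AA·AA·DDB·DDB·DDB·DDB·DB·AA·AA·DDB·DDB·DDB·DDB·DB·AA·AA·DDB·DDB·DDB·DDB·DB·AA·AA·DDB·DDB·DDB·DDB·DB·AA·AA·DDB·DDB·DB·AA·AA·AA·AA·CDD·AA·AA·CDD·AA·AA·CDD·AA·AA·CDD
    A ↦ DDB
    B ↦ CDD
    C ↦ DB
    D ↦ AA

A->DDB, B->CDD, C->DB, D->AA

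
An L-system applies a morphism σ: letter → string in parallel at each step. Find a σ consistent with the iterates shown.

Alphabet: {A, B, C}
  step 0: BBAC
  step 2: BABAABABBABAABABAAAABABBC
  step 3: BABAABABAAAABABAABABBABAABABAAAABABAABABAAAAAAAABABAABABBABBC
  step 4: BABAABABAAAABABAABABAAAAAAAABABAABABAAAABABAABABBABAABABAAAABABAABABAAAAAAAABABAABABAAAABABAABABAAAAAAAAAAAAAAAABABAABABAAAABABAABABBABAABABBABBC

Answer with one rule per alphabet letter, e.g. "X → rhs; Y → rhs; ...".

A->AA, B->BAB, C->BC

  step 3 ⇒ step 4: BABAABABAAAABABAABABBABAABABAAAABABAABABAAAAAAAABABAABABBABBC ⇒ BAB·AA·BAB·AA·AA·BAB·AA·BAB·AA·AA·AA·AA·BAB·AA·BAB·AA·AA·BAB·AA·BAB·BAB·AA·BAB·AA·AA·BAB·AA·BAB·AA·AA·AA·AA·BAB·AA·BAB·AA·AA·BAB·AA·BAB·AA·AA·AA·AA·AA·AA·AA·AA·BAB·AA·BAB·AA·AA·BAB·AA·BAB·BAB·AA·BAB·BAB·BC
    A ↦ AA
    B ↦ BAB
    C ↦ BC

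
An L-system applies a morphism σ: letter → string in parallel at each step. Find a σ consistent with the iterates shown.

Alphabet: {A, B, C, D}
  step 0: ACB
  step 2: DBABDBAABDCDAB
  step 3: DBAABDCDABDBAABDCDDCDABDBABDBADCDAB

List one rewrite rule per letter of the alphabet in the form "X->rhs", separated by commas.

  step 2 ⇒ step 3: DBABDBAABDCDAB ⇒ DBA·AB·DCD·AB·DBA·AB·DCD·DCD·AB·DBA·B·DBA·DCD·AB
    A ↦ DCD
    B ↦ AB
    C ↦ B
    D ↦ DBA

A->DCD, B->AB, C->B, D->DBA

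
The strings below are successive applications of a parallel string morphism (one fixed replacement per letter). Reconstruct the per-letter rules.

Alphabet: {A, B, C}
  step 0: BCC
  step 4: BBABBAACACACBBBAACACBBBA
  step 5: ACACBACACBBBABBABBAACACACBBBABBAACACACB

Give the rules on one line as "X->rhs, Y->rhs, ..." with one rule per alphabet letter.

  step 4 ⇒ step 5: BBABBAACACACBBBAACACBBBA ⇒ AC·AC·B·AC·AC·B·B·BA·B·BA·B·BA·AC·AC·AC·B·B·BA·B·BA·AC·AC·AC·B
    A ↦ B
    B ↦ AC
    C ↦ BA

A->B, B->AC, C->BA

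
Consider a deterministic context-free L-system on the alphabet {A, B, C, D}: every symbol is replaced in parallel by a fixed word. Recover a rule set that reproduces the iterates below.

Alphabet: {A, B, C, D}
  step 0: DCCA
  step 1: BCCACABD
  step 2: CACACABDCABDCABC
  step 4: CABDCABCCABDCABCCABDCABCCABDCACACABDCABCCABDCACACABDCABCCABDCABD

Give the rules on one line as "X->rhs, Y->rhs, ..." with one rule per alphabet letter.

A->BD, B->CA, C->CA, D->BC

  step 1 ⇒ step 2: BCCACABD ⇒ CA·CA·CA·BD·CA·BD·CA·BC
    A ↦ BD
    B ↦ CA
    C ↦ CA
    D ↦ BC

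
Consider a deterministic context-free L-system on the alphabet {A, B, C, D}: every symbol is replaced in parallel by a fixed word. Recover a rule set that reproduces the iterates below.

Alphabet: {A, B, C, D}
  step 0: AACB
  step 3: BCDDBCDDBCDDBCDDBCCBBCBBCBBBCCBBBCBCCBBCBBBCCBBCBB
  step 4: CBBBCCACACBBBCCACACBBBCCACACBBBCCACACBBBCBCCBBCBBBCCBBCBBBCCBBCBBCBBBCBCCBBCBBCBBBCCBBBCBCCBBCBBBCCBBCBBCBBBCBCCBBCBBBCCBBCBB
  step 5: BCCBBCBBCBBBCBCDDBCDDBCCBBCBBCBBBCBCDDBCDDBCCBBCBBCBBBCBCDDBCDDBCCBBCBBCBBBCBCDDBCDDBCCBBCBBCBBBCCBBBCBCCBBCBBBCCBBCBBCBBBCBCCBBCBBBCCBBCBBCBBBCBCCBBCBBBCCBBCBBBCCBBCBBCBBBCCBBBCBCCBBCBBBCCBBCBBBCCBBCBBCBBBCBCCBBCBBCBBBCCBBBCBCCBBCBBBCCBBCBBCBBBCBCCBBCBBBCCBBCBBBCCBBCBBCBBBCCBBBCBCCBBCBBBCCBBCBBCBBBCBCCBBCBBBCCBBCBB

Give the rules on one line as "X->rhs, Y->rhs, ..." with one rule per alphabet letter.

A->DD, B->CBB, C->BC, D->CA

  step 4 ⇒ step 5: CBBBCCACACBBBCCACACBBBCCACACBBBCCACACBBBCBCCBBCBBBCCBBCBBBCCBBCBBCBBBCBCCBBCBBCBBBCCBBBCBCCBBCBBBCCBBCBBCBBBCBCCBBCBBBCCBBCBB ⇒ BC·CBB·CBB·CBB·BC·BC·DD·BC·DD·BC·CBB·CBB·CBB·BC·BC·DD·BC·DD·BC·CBB·CBB·CBB·BC·BC·DD·BC·DD·BC·CBB·CBB·CBB·BC·BC·DD·BC·DD·BC·CBB·CBB·CBB·BC·CBB·BC·BC·CBB·CBB·BC·CBB·CBB·CBB·BC·BC·CBB·CBB·BC·CBB·CBB·CBB·BC·BC·CBB·CBB·BC·CBB·CBB·BC·CBB·CBB·CBB·BC·CBB·BC·BC·CBB·CBB·BC·CBB·CBB·BC·CBB·CBB·CBB·BC·BC·CBB·CBB·CBB·BC·CBB·BC·BC·CBB·CBB·BC·CBB·CBB·CBB·BC·BC·CBB·CBB·BC·CBB·CBB·BC·CBB·CBB·CBB·BC·CBB·BC·BC·CBB·CBB·BC·CBB·CBB·CBB·BC·BC·CBB·CBB·BC·CBB·CBB
    A ↦ DD
    B ↦ CBB
    C ↦ BC
  step 3 ⇒ step 4: BCDDBCDDBCDDBCDDBCCBBCBBCBBBCCBBBCBCCBBCBBBCCBBCBB ⇒ CBB·BC·CA·CA·CBB·BC·CA·CA·CBB·BC·CA·CA·CBB·BC·CA·CA·CBB·BC·BC·CBB·CBB·BC·CBB·CBB·BC·CBB·CBB·CBB·BC·BC·CBB·CBB·CBB·BC·CBB·BC·BC·CBB·CBB·BC·CBB·CBB·CBB·BC·BC·CBB·CBB·BC·CBB·CBB
    D ↦ CA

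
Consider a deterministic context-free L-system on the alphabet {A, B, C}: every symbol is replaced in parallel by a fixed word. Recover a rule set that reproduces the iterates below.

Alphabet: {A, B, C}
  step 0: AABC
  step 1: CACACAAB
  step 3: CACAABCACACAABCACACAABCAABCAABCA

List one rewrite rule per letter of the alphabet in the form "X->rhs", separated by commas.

A->CA, B->CA, C->AB

  step 0 ⇒ step 1: AABC ⇒ CA·CA·CA·AB
    A ↦ CA
    B ↦ CA
    C ↦ AB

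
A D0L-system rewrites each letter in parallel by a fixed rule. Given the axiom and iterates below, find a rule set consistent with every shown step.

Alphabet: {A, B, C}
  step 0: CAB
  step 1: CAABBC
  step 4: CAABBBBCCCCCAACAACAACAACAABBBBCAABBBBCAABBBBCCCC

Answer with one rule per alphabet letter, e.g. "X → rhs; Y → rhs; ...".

  step 0 ⇒ step 1: CAB ⇒ CAA·BB·C
    A ↦ BB
    B ↦ C
    C ↦ CAA

A->BB, B->C, C->CAA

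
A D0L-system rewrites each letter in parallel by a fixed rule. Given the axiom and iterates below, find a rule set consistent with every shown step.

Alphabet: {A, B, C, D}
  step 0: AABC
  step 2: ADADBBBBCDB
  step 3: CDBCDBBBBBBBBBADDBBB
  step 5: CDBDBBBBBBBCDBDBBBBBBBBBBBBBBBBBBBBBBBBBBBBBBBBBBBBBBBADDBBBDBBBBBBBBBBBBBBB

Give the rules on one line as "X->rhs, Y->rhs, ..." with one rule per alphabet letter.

A->C, B->BB, C->AD, D->DB

  step 2 ⇒ step 3: ADADBBBBCDB ⇒ C·DB·C·DB·BB·BB·BB·BB·AD·DB·BB
    A ↦ C
    B ↦ BB
    C ↦ AD
    D ↦ DB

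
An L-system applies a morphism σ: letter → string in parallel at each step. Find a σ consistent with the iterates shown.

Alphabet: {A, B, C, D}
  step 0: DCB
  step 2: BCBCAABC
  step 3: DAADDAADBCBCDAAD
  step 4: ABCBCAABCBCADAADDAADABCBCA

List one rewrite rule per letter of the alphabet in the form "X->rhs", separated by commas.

A->BC, B->DA, C->AD, D->A

  step 3 ⇒ step 4: DAADDAADBCBCDAAD ⇒ A·BC·BC·A·A·BC·BC·A·DA·AD·DA·AD·A·BC·BC·A
    A ↦ BC
    B ↦ DA
    C ↦ AD
    D ↦ A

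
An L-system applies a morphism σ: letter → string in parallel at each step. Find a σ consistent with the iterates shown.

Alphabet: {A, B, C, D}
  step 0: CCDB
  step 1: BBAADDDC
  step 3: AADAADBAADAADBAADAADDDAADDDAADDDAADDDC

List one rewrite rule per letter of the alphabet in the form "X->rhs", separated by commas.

A->D, B->DDC, C->B, D->AAD

  step 0 ⇒ step 1: CCDB ⇒ B·B·AAD·DDC
    B ↦ DDC
    C ↦ B
    D ↦ AAD
    A ↦ D  (constrained at step 1)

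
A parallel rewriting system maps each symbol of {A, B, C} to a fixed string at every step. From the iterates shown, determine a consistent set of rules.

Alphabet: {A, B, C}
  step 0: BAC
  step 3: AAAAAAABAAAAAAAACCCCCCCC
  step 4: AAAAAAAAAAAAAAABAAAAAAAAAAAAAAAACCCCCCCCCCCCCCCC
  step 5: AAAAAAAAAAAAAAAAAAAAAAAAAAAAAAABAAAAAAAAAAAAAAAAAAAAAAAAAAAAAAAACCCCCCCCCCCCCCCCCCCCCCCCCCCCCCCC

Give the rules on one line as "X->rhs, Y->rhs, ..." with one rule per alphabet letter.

A->AA, B->AB, C->CC

  step 4 ⇒ step 5: AAAAAAAAAAAAAAABAAAAAAAAAAAAAAAACCCCCCCCCCCCCCCC ⇒ AA·AA·AA·AA·AA·AA·AA·AA·AA·AA·AA·AA·AA·AA·AA·AB·AA·AA·AA·AA·AA·AA·AA·AA·AA·AA·AA·AA·AA·AA·AA·AA·CC·CC·CC·CC·CC·CC·CC·CC·CC·CC·CC·CC·CC·CC·CC·CC
    A ↦ AA
    B ↦ AB
    C ↦ CC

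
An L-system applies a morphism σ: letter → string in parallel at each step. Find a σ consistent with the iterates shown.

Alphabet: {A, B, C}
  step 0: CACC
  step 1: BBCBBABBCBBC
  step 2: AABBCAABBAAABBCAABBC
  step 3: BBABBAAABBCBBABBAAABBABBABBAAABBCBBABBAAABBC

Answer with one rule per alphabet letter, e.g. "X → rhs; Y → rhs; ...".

A->BBA, B->A, C->BBC

  step 2 ⇒ step 3: AABBCAABBAAABBCAABBC ⇒ BBA·BBA·A·A·BBC·BBA·BBA·A·A·BBA·BBA·BBA·A·A·BBC·BBA·BBA·A·A·BBC
    A ↦ BBA
    B ↦ A
    C ↦ BBC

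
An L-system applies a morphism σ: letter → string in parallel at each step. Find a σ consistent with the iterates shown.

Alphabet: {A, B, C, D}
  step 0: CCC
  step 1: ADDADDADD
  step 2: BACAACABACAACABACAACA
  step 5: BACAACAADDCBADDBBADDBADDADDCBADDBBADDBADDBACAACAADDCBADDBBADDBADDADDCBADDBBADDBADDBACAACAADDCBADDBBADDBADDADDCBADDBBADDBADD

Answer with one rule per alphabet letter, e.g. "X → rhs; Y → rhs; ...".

A->B, B->C, C->ADD, D->ACA

  step 1 ⇒ step 2: ADDADDADD ⇒ B·ACA·ACA·B·ACA·ACA·B·ACA·ACA
    A ↦ B
    D ↦ ACA
    B ↦ C  (constrained at step 2)
  step 0 ⇒ step 1: CCC ⇒ ADD·ADD·ADD
    C ↦ ADD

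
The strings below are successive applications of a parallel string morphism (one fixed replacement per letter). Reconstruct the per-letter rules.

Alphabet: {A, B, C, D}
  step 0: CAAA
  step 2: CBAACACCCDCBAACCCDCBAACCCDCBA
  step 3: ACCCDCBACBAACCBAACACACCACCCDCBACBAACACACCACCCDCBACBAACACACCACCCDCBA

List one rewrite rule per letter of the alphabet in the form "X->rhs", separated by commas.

A->CBA, B->CCD, C->AC, D->C

  step 2 ⇒ step 3: CBAACACCCDCBAACCCDCBAACCCDCBA ⇒ AC·CCD·CBA·CBA·AC·CBA·AC·AC·AC·C·AC·CCD·CBA·CBA·AC·AC·AC·C·AC·CCD·CBA·CBA·AC·AC·AC·C·AC·CCD·CBA
    A ↦ CBA
    B ↦ CCD
    C ↦ AC
    D ↦ C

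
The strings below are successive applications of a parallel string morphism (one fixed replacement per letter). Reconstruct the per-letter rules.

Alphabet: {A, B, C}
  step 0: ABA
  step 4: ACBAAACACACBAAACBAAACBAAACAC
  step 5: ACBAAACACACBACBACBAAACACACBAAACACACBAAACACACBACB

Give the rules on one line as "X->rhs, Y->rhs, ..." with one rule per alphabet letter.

A->AC, B->AA, C->B

  step 4 ⇒ step 5: ACBAAACACACBAAACBAAACBAAACAC ⇒ AC·B·AA·AC·AC·AC·B·AC·B·AC·B·AA·AC·AC·AC·B·AA·AC·AC·AC·B·AA·AC·AC·AC·B·AC·B
    A ↦ AC
    B ↦ AA
    C ↦ B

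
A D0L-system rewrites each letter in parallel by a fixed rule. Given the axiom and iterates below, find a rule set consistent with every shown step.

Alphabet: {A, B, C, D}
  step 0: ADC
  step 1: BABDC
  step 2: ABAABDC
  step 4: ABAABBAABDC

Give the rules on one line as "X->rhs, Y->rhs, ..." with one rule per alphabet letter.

  step 1 ⇒ step 2: BABDC ⇒ A·B·A·AB·DC
    A ↦ B
    B ↦ A
    C ↦ DC
    D ↦ AB

A->B, B->A, C->DC, D->AB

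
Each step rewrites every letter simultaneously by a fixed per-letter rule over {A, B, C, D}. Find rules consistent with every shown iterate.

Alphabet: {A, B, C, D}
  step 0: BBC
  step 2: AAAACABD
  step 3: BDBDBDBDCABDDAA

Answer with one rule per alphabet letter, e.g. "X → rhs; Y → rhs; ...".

  step 2 ⇒ step 3: AAAACABD ⇒ BD·BD·BD·BD·CA·BD·D·AA
    A ↦ BD
    B ↦ D
    C ↦ CA
    D ↦ AA

A->BD, B->D, C->CA, D->AA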